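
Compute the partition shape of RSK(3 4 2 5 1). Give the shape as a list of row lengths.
Row-insert each entry into an empty tableau.

After inserting 3: P = [[3]].
After inserting 4: P = [[3, 4]].
After inserting 2: P = [[2, 4], [3]].
After inserting 5: P = [[2, 4, 5], [3]].
After inserting 1: P = [[1, 4, 5], [2], [3]].

The final insertion tableau P = [[1, 4, 5], [2], [3]] has shape [3, 1, 1].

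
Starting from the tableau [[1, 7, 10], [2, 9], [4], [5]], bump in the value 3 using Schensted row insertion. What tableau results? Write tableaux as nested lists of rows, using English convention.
[[1, 3, 10], [2, 7], [4, 9], [5]]

In row 1, 3 replaces 7 (the leftmost entry greater than 3); 7 is bumped to row 2. In row 2, 7 replaces 9 (the leftmost entry greater than 7); 9 is bumped to row 3. 9 is appended to row 3. The new tableau is [[1, 3, 10], [2, 7], [4, 9], [5]].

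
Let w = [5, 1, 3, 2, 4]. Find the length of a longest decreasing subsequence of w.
3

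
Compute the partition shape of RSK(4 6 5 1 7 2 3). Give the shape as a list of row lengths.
Row-insert each entry into an empty tableau.

After inserting 4: P = [[4]].
After inserting 6: P = [[4, 6]].
After inserting 5: P = [[4, 5], [6]].
After inserting 1: P = [[1, 5], [4], [6]].
After inserting 7: P = [[1, 5, 7], [4], [6]].
After inserting 2: P = [[1, 2, 7], [4, 5], [6]].
After inserting 3: P = [[1, 2, 3], [4, 5, 7], [6]].

The final insertion tableau P = [[1, 2, 3], [4, 5, 7], [6]] has shape [3, 3, 1].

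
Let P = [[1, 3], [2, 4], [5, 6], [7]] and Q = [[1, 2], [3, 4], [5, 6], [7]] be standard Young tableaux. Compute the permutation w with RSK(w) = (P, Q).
Reverse RSK: for i = n, n-1, ..., 1, locate i in Q, remove the corresponding corner cell from P, and reverse-bump its entry up through P; the value ejected from row 1 is w(i).

So w = 5 7 2 6 1 4 3.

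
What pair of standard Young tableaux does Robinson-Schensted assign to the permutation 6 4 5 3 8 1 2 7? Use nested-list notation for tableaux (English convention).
P = [[1, 2, 7], [3, 5, 8], [4], [6]], Q = [[1, 3, 5], [2, 7, 8], [4], [6]]

Insert each entry of the permutation into P by Schensted row insertion, recording in Q the position of each new cell.

After inserting 6: P = [[6]].
After inserting 4: P = [[4], [6]].
After inserting 5: P = [[4, 5], [6]].
After inserting 3: P = [[3, 5], [4], [6]].
After inserting 8: P = [[3, 5, 8], [4], [6]].
After inserting 1: P = [[1, 5, 8], [3], [4], [6]].
After inserting 2: P = [[1, 2, 8], [3, 5], [4], [6]].
After inserting 7: P = [[1, 2, 7], [3, 5, 8], [4], [6]].

So P = [[1, 2, 7], [3, 5, 8], [4], [6]], Q = [[1, 3, 5], [2, 7, 8], [4], [6]].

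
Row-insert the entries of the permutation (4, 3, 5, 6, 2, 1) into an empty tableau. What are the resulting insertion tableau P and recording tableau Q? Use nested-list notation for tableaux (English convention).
Insert each entry of the permutation into P by Schensted row insertion, recording in Q the position of each new cell.

Insert 4: appended to row 1. P = [[4]].
Insert 3: 3 bumps 4 from row 1; 4 starts row 2. P = [[3], [4]].
Insert 5: appended to row 1. P = [[3, 5], [4]].
Insert 6: appended to row 1. P = [[3, 5, 6], [4]].
Insert 2: 2 bumps 3 from row 1; 3 bumps 4 from row 2; 4 starts row 3. P = [[2, 5, 6], [3], [4]].
Insert 1: 1 bumps 2 from row 1; 2 bumps 3 from row 2; 3 bumps 4 from row 3; 4 starts row 4. P = [[1, 5, 6], [2], [3], [4]].

So P = [[1, 5, 6], [2], [3], [4]], Q = [[1, 3, 4], [2], [5], [6]].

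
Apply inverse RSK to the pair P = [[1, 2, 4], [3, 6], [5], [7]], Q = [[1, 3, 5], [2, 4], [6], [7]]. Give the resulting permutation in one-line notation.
5 1 7 3 6 4 2

Reverse the RSK construction: for i from n down to 1, find the cell of Q containing i, remove the entry at that cell from P, and reverse-bump it up through P; the value ejected from row 1 is w(i).

Step i=7: Q has 7 at row 4, column 1; remove 7 from row 4 of P and reverse-bump: 7 enters row 3 and ejects 5; 5 enters row 2 and ejects 3; 3 enters row 1 and ejects 2. So w(7) = 2. P is now [[1, 3, 4], [5, 6], [7]].
Step i=6: Q has 6 at row 3, column 1; remove 7 from row 3 of P and reverse-bump: 7 enters row 2 and ejects 6; 6 enters row 1 and ejects 4. So w(6) = 4. P is now [[1, 3, 6], [5, 7]].
Step i=5: Q has 5 at row 1, column 3; remove that cell from P, ejecting 6. So w(5) = 6. P is now [[1, 3], [5, 7]].
Step i=4: Q has 4 at row 2, column 2; remove 7 from row 2 of P and reverse-bump: 7 enters row 1 and ejects 3. So w(4) = 3. P is now [[1, 7], [5]].
Step i=3: Q has 3 at row 1, column 2; remove that cell from P, ejecting 7. So w(3) = 7. P is now [[1], [5]].
Step i=2: Q has 2 at row 2, column 1; remove 5 from row 2 of P and reverse-bump: 5 enters row 1 and ejects 1. So w(2) = 1. P is now [[5]].
Step i=1: Q has 1 at row 1, column 1; remove that cell from P, ejecting 5. So w(1) = 5. P is now [].

So w = 5 1 7 3 6 4 2.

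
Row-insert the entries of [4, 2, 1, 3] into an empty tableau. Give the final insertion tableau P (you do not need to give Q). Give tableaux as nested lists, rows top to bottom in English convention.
P = [[1, 3], [2], [4]]

After inserting 4: P = [[4]].
After inserting 2: P = [[2], [4]].
After inserting 1: P = [[1], [2], [4]].
After inserting 3: P = [[1, 3], [2], [4]].

So P = [[1, 3], [2], [4]].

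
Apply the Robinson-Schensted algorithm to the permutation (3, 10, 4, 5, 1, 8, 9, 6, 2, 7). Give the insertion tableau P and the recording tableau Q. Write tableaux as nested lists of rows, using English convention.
Insert each entry of the permutation into P by Schensted row insertion, recording in Q the position of each new cell.

Insert 3: appended to row 1. P = [[3]].
Insert 10: appended to row 1. P = [[3, 10]].
Insert 4: 4 bumps 10 from row 1; 10 starts row 2. P = [[3, 4], [10]].
Insert 5: appended to row 1. P = [[3, 4, 5], [10]].
Insert 1: 1 bumps 3 from row 1; 3 bumps 10 from row 2; 10 starts row 3. P = [[1, 4, 5], [3], [10]].
Insert 8: appended to row 1. P = [[1, 4, 5, 8], [3], [10]].
Insert 9: appended to row 1. P = [[1, 4, 5, 8, 9], [3], [10]].
Insert 6: 6 bumps 8 from row 1; 8 appends to row 2. P = [[1, 4, 5, 6, 9], [3, 8], [10]].
Insert 2: 2 bumps 4 from row 1; 4 bumps 8 from row 2; 8 bumps 10 from row 3; 10 starts row 4. P = [[1, 2, 5, 6, 9], [3, 4], [8], [10]].
Insert 7: 7 bumps 9 from row 1; 9 appends to row 2. P = [[1, 2, 5, 6, 7], [3, 4, 9], [8], [10]].

So P = [[1, 2, 5, 6, 7], [3, 4, 9], [8], [10]], Q = [[1, 2, 4, 6, 7], [3, 8, 10], [5], [9]].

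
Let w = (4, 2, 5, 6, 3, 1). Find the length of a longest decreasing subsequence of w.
3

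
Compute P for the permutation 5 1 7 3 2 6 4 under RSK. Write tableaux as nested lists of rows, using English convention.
P = [[1, 2, 4], [3, 6], [5, 7]]

After inserting 5: P = [[5]].
After inserting 1: P = [[1], [5]].
After inserting 7: P = [[1, 7], [5]].
After inserting 3: P = [[1, 3], [5, 7]].
After inserting 2: P = [[1, 2], [3, 7], [5]].
After inserting 6: P = [[1, 2, 6], [3, 7], [5]].
After inserting 4: P = [[1, 2, 4], [3, 6], [5, 7]].

So P = [[1, 2, 4], [3, 6], [5, 7]].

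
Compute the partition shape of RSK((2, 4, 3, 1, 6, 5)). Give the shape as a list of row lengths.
[3, 2, 1]

Row-insert each entry into an empty tableau.

After inserting 2: P = [[2]].
After inserting 4: P = [[2, 4]].
After inserting 3: P = [[2, 3], [4]].
After inserting 1: P = [[1, 3], [2], [4]].
After inserting 6: P = [[1, 3, 6], [2], [4]].
After inserting 5: P = [[1, 3, 5], [2, 6], [4]].

The final insertion tableau P = [[1, 3, 5], [2, 6], [4]] has shape [3, 2, 1].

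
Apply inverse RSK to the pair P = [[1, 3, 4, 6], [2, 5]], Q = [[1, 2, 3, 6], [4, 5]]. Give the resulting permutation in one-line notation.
Reverse the RSK construction: for i from n down to 1, find the cell of Q containing i, remove the entry at that cell from P, and reverse-bump it up through P; the value ejected from row 1 is w(i).

Step i=6: Q has 6 at row 1, column 4; remove that cell from P, ejecting 6. So w(6) = 6. P is now [[1, 3, 4], [2, 5]].
Step i=5: Q has 5 at row 2, column 2; remove 5 from row 2 of P and reverse-bump: 5 enters row 1 and ejects 4. So w(5) = 4. P is now [[1, 3, 5], [2]].
Step i=4: Q has 4 at row 2, column 1; remove 2 from row 2 of P and reverse-bump: 2 enters row 1 and ejects 1. So w(4) = 1. P is now [[2, 3, 5]].
Step i=3: Q has 3 at row 1, column 3; remove that cell from P, ejecting 5. So w(3) = 5. P is now [[2, 3]].
Step i=2: Q has 2 at row 1, column 2; remove that cell from P, ejecting 3. So w(2) = 3. P is now [[2]].
Step i=1: Q has 1 at row 1, column 1; remove that cell from P, ejecting 2. So w(1) = 2. P is now [].

So w = 2 3 5 1 4 6.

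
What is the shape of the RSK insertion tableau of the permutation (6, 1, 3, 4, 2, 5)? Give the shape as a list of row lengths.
Row-insert each entry into an empty tableau.

After inserting 6: P = [[6]].
After inserting 1: P = [[1], [6]].
After inserting 3: P = [[1, 3], [6]].
After inserting 4: P = [[1, 3, 4], [6]].
After inserting 2: P = [[1, 2, 4], [3], [6]].
After inserting 5: P = [[1, 2, 4, 5], [3], [6]].

The final insertion tableau P = [[1, 2, 4, 5], [3], [6]] has shape [4, 1, 1].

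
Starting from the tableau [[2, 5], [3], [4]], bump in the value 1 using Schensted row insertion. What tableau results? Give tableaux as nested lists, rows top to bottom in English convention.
In row 1, 1 replaces 2 (the leftmost entry greater than 1); 2 is bumped to row 2. In row 2, 2 replaces 3 (the leftmost entry greater than 2); 3 is bumped to row 3. In row 3, 3 replaces 4 (the leftmost entry greater than 3); 4 is bumped to row 4. 4 starts a new row 4. The new tableau is [[1, 5], [2], [3], [4]].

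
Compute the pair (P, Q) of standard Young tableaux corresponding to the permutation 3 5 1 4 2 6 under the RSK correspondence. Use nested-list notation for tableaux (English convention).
P = [[1, 2, 6], [3, 4], [5]], Q = [[1, 2, 6], [3, 4], [5]]

Insert each entry of the permutation into P by Schensted row insertion, recording in Q the position of each new cell.

Insert 3: appended to row 1. P = [[3]], Q = [[1]].
Insert 5: appended to row 1. P = [[3, 5]], Q = [[1, 2]].
Insert 1: 1 bumps 3 from row 1; 3 starts row 2. P = [[1, 5], [3]], Q = [[1, 2], [3]].
Insert 4: 4 bumps 5 from row 1; 5 appends to row 2. P = [[1, 4], [3, 5]], Q = [[1, 2], [3, 4]].
Insert 2: 2 bumps 4 from row 1; 4 bumps 5 from row 2; 5 starts row 3. P = [[1, 2], [3, 4], [5]], Q = [[1, 2], [3, 4], [5]].
Insert 6: appended to row 1. P = [[1, 2, 6], [3, 4], [5]], Q = [[1, 2, 6], [3, 4], [5]].

So P = [[1, 2, 6], [3, 4], [5]], Q = [[1, 2, 6], [3, 4], [5]].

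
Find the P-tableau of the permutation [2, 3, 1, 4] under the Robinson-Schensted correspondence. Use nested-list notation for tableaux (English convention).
P = [[1, 3, 4], [2]]

Insert 2: appended to row 1. P = [[2]].
Insert 3: appended to row 1. P = [[2, 3]].
Insert 1: 1 bumps 2 from row 1; 2 starts row 2. P = [[1, 3], [2]].
Insert 4: appended to row 1. P = [[1, 3, 4], [2]].

So P = [[1, 3, 4], [2]].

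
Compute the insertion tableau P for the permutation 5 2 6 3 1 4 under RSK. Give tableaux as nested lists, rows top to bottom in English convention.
Insert 5: appended to row 1. P = [[5]].
Insert 2: 2 bumps 5 from row 1; 5 starts row 2. P = [[2], [5]].
Insert 6: appended to row 1. P = [[2, 6], [5]].
Insert 3: 3 bumps 6 from row 1; 6 appends to row 2. P = [[2, 3], [5, 6]].
Insert 1: 1 bumps 2 from row 1; 2 bumps 5 from row 2; 5 starts row 3. P = [[1, 3], [2, 6], [5]].
Insert 4: appended to row 1. P = [[1, 3, 4], [2, 6], [5]].

So P = [[1, 3, 4], [2, 6], [5]].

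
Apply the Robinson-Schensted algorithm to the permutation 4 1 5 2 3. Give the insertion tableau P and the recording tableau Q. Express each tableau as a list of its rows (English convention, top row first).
P = [[1, 2, 3], [4, 5]], Q = [[1, 3, 5], [2, 4]]

Insert each entry of the permutation into P by Schensted row insertion, recording in Q the position of each new cell.

Insert 4: appended to row 1. P = [[4]].
Insert 1: 1 bumps 4 from row 1; 4 starts row 2. P = [[1], [4]].
Insert 5: appended to row 1. P = [[1, 5], [4]].
Insert 2: 2 bumps 5 from row 1; 5 appends to row 2. P = [[1, 2], [4, 5]].
Insert 3: appended to row 1. P = [[1, 2, 3], [4, 5]].

So P = [[1, 2, 3], [4, 5]], Q = [[1, 3, 5], [2, 4]].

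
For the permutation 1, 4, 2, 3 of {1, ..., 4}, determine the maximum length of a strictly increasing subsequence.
3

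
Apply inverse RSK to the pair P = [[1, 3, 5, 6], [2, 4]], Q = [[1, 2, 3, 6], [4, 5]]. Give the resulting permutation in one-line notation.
Reverse RSK: for i = n, n-1, ..., 1, locate i in Q, remove the corresponding corner cell from P, and reverse-bump its entry up through P; the value ejected from row 1 is w(i).

So w = 2 4 5 1 3 6.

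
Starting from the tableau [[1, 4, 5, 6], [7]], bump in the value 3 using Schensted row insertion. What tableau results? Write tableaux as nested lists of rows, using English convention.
[[1, 3, 5, 6], [4], [7]]

In row 1, 3 replaces 4 (the leftmost entry greater than 3); 4 is bumped to row 2. In row 2, 4 replaces 7 (the leftmost entry greater than 4); 7 is bumped to row 3. 7 starts a new row 3. The new tableau is [[1, 3, 5, 6], [4], [7]].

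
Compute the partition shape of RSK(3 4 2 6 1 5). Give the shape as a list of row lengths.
Row-insert each entry into an empty tableau.

After inserting 3: P = [[3]].
After inserting 4: P = [[3, 4]].
After inserting 2: P = [[2, 4], [3]].
After inserting 6: P = [[2, 4, 6], [3]].
After inserting 1: P = [[1, 4, 6], [2], [3]].
After inserting 5: P = [[1, 4, 5], [2, 6], [3]].

The final insertion tableau P = [[1, 4, 5], [2, 6], [3]] has shape [3, 2, 1].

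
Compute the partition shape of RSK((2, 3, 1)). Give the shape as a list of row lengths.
Row-insert each entry into an empty tableau.

After inserting 2: P = [[2]].
After inserting 3: P = [[2, 3]].
After inserting 1: P = [[1, 3], [2]].

The final insertion tableau P = [[1, 3], [2]] has shape [2, 1].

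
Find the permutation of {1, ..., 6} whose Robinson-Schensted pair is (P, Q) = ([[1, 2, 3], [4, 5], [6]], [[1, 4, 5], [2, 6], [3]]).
6 4 1 2 5 3

Reverse the RSK construction: for i from n down to 1, find the cell of Q containing i, remove the entry at that cell from P, and reverse-bump it up through P; the value ejected from row 1 is w(i).

Step i=6: Q has 6 at row 2, column 2; remove 5 from row 2 of P and reverse-bump: 5 enters row 1 and ejects 3. So w(6) = 3. P is now [[1, 2, 5], [4], [6]].
Step i=5: Q has 5 at row 1, column 3; remove that cell from P, ejecting 5. So w(5) = 5. P is now [[1, 2], [4], [6]].
Step i=4: Q has 4 at row 1, column 2; remove that cell from P, ejecting 2. So w(4) = 2. P is now [[1], [4], [6]].
Step i=3: Q has 3 at row 3, column 1; remove 6 from row 3 of P and reverse-bump: 6 enters row 2 and ejects 4; 4 enters row 1 and ejects 1. So w(3) = 1. P is now [[4], [6]].
Step i=2: Q has 2 at row 2, column 1; remove 6 from row 2 of P and reverse-bump: 6 enters row 1 and ejects 4. So w(2) = 4. P is now [[6]].
Step i=1: Q has 1 at row 1, column 1; remove that cell from P, ejecting 6. So w(1) = 6. P is now [].

So w = 6 4 1 2 5 3.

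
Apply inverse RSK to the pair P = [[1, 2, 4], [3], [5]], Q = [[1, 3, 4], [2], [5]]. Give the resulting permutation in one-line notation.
5 1 3 4 2

Reverse the RSK construction: for i from n down to 1, find the cell of Q containing i, remove the entry at that cell from P, and reverse-bump it up through P; the value ejected from row 1 is w(i).

Step i=5: Q has 5 at row 3, column 1; remove 5 from row 3 of P and reverse-bump: 5 enters row 2 and ejects 3; 3 enters row 1 and ejects 2. So w(5) = 2. P is now [[1, 3, 4], [5]].
Step i=4: Q has 4 at row 1, column 3; remove that cell from P, ejecting 4. So w(4) = 4. P is now [[1, 3], [5]].
Step i=3: Q has 3 at row 1, column 2; remove that cell from P, ejecting 3. So w(3) = 3. P is now [[1], [5]].
Step i=2: Q has 2 at row 2, column 1; remove 5 from row 2 of P and reverse-bump: 5 enters row 1 and ejects 1. So w(2) = 1. P is now [[5]].
Step i=1: Q has 1 at row 1, column 1; remove that cell from P, ejecting 5. So w(1) = 5. P is now [].

So w = 5 1 3 4 2.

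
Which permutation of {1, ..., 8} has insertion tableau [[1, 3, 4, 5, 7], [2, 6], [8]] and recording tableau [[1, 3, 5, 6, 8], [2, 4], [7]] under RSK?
Reverse the RSK construction: for i from n down to 1, find the cell of Q containing i, remove the entry at that cell from P, and reverse-bump it up through P; the value ejected from row 1 is w(i).

Step i=8: Q has 8 at row 1, column 5; remove that cell from P, ejecting 7. So w(8) = 7. P is now [[1, 3, 4, 5], [2, 6], [8]].
Step i=7: Q has 7 at row 3, column 1; remove 8 from row 3 of P and reverse-bump: 8 enters row 2 and ejects 6; 6 enters row 1 and ejects 5. So w(7) = 5. P is now [[1, 3, 4, 6], [2, 8]].
Step i=6: Q has 6 at row 1, column 4; remove that cell from P, ejecting 6. So w(6) = 6. P is now [[1, 3, 4], [2, 8]].
Step i=5: Q has 5 at row 1, column 3; remove that cell from P, ejecting 4. So w(5) = 4. P is now [[1, 3], [2, 8]].
Step i=4: Q has 4 at row 2, column 2; remove 8 from row 2 of P and reverse-bump: 8 enters row 1 and ejects 3. So w(4) = 3. P is now [[1, 8], [2]].
Step i=3: Q has 3 at row 1, column 2; remove that cell from P, ejecting 8. So w(3) = 8. P is now [[1], [2]].
Step i=2: Q has 2 at row 2, column 1; remove 2 from row 2 of P and reverse-bump: 2 enters row 1 and ejects 1. So w(2) = 1. P is now [[2]].
Step i=1: Q has 1 at row 1, column 1; remove that cell from P, ejecting 2. So w(1) = 2. P is now [].

So w = 2 1 8 3 4 6 5 7.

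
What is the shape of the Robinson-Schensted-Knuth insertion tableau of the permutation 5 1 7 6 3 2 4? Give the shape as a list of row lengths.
[3, 2, 1, 1]

Row-insert each entry into an empty tableau.

After inserting 5: P = [[5]].
After inserting 1: P = [[1], [5]].
After inserting 7: P = [[1, 7], [5]].
After inserting 6: P = [[1, 6], [5, 7]].
After inserting 3: P = [[1, 3], [5, 6], [7]].
After inserting 2: P = [[1, 2], [3, 6], [5], [7]].
After inserting 4: P = [[1, 2, 4], [3, 6], [5], [7]].

The final insertion tableau P = [[1, 2, 4], [3, 6], [5], [7]] has shape [3, 2, 1, 1].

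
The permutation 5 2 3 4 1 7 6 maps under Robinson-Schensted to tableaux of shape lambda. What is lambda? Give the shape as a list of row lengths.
Row-insert each entry into an empty tableau.

After inserting 5: P = [[5]].
After inserting 2: P = [[2], [5]].
After inserting 3: P = [[2, 3], [5]].
After inserting 4: P = [[2, 3, 4], [5]].
After inserting 1: P = [[1, 3, 4], [2], [5]].
After inserting 7: P = [[1, 3, 4, 7], [2], [5]].
After inserting 6: P = [[1, 3, 4, 6], [2, 7], [5]].

The final insertion tableau P = [[1, 3, 4, 6], [2, 7], [5]] has shape [4, 2, 1].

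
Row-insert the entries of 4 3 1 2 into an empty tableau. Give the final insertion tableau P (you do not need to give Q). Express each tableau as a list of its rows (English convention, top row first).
P = [[1, 2], [3], [4]]

Insert 4: appended to row 1. P = [[4]].
Insert 3: 3 bumps 4 from row 1; 4 starts row 2. P = [[3], [4]].
Insert 1: 1 bumps 3 from row 1; 3 bumps 4 from row 2; 4 starts row 3. P = [[1], [3], [4]].
Insert 2: appended to row 1. P = [[1, 2], [3], [4]].

So P = [[1, 2], [3], [4]].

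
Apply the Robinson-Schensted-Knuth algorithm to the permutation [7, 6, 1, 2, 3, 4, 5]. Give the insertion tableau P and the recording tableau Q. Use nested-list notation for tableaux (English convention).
P = [[1, 2, 3, 4, 5], [6], [7]], Q = [[1, 4, 5, 6, 7], [2], [3]]

Insert each entry of the permutation into P by Schensted row insertion, recording in Q the position of each new cell.

Insert 7: appended to row 1. P = [[7]].
Insert 6: 6 bumps 7 from row 1; 7 starts row 2. P = [[6], [7]].
Insert 1: 1 bumps 6 from row 1; 6 bumps 7 from row 2; 7 starts row 3. P = [[1], [6], [7]].
Insert 2: appended to row 1. P = [[1, 2], [6], [7]].
Insert 3: appended to row 1. P = [[1, 2, 3], [6], [7]].
Insert 4: appended to row 1. P = [[1, 2, 3, 4], [6], [7]].
Insert 5: appended to row 1. P = [[1, 2, 3, 4, 5], [6], [7]].

So P = [[1, 2, 3, 4, 5], [6], [7]], Q = [[1, 4, 5, 6, 7], [2], [3]].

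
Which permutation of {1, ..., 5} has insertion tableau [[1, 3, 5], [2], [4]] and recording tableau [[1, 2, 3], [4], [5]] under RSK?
2 4 5 3 1

Reverse RSK: for i = n, n-1, ..., 1, locate i in Q, remove the corresponding corner cell from P, and reverse-bump its entry up through P; the value ejected from row 1 is w(i).

So w = 2 4 5 3 1.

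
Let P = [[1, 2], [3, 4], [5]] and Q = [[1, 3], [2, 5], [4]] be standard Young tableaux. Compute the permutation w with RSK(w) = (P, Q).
5 3 4 1 2

Reverse the RSK construction: for i from n down to 1, find the cell of Q containing i, remove the entry at that cell from P, and reverse-bump it up through P; the value ejected from row 1 is w(i).

Step i=5: Q has 5 at row 2, column 2; remove 4 from row 2 of P and reverse-bump: 4 enters row 1 and ejects 2. So w(5) = 2. P is now [[1, 4], [3], [5]].
Step i=4: Q has 4 at row 3, column 1; remove 5 from row 3 of P and reverse-bump: 5 enters row 2 and ejects 3; 3 enters row 1 and ejects 1. So w(4) = 1. P is now [[3, 4], [5]].
Step i=3: Q has 3 at row 1, column 2; remove that cell from P, ejecting 4. So w(3) = 4. P is now [[3], [5]].
Step i=2: Q has 2 at row 2, column 1; remove 5 from row 2 of P and reverse-bump: 5 enters row 1 and ejects 3. So w(2) = 3. P is now [[5]].
Step i=1: Q has 1 at row 1, column 1; remove that cell from P, ejecting 5. So w(1) = 5. P is now [].

So w = 5 3 4 1 2.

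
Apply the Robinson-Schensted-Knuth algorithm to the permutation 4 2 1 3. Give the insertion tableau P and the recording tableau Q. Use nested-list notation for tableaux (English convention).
Insert each entry of the permutation into P by Schensted row insertion, recording in Q the position of each new cell.

Insert 4: appended to row 1. P = [[4]], Q = [[1]].
Insert 2: 2 bumps 4 from row 1; 4 starts row 2. P = [[2], [4]], Q = [[1], [2]].
Insert 1: 1 bumps 2 from row 1; 2 bumps 4 from row 2; 4 starts row 3. P = [[1], [2], [4]], Q = [[1], [2], [3]].
Insert 3: appended to row 1. P = [[1, 3], [2], [4]], Q = [[1, 4], [2], [3]].

So P = [[1, 3], [2], [4]], Q = [[1, 4], [2], [3]].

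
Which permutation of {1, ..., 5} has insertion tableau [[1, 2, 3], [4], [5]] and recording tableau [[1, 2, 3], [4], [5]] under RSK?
Reverse the RSK construction: for i from n down to 1, find the cell of Q containing i, remove the entry at that cell from P, and reverse-bump it up through P; the value ejected from row 1 is w(i).

Step i=5: Q has 5 at row 3, column 1; remove 5 from row 3 of P and reverse-bump: 5 enters row 2 and ejects 4; 4 enters row 1 and ejects 3. So w(5) = 3. P is now [[1, 2, 4], [5]].
Step i=4: Q has 4 at row 2, column 1; remove 5 from row 2 of P and reverse-bump: 5 enters row 1 and ejects 4. So w(4) = 4. P is now [[1, 2, 5]].
Step i=3: Q has 3 at row 1, column 3; remove that cell from P, ejecting 5. So w(3) = 5. P is now [[1, 2]].
Step i=2: Q has 2 at row 1, column 2; remove that cell from P, ejecting 2. So w(2) = 2. P is now [[1]].
Step i=1: Q has 1 at row 1, column 1; remove that cell from P, ejecting 1. So w(1) = 1. P is now [].

So w = 1 2 5 4 3.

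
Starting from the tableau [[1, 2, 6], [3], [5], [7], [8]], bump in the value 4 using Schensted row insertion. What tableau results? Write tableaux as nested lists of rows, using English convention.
In row 1, 4 replaces 6 (the leftmost entry greater than 4); 6 is bumped to row 2. 6 is appended to row 2. The new tableau is [[1, 2, 4], [3, 6], [5], [7], [8]].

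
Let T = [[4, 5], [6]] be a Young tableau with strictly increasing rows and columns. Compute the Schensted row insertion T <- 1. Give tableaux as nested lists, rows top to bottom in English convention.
[[1, 5], [4], [6]]

In row 1, 1 replaces 4 (the leftmost entry greater than 1); 4 is bumped to row 2. In row 2, 4 replaces 6 (the leftmost entry greater than 4); 6 is bumped to row 3. 6 starts a new row 3. The new tableau is [[1, 5], [4], [6]].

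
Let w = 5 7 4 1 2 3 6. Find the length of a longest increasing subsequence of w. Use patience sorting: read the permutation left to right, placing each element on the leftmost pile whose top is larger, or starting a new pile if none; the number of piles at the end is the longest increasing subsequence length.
4

5: new pile. tops = [5]
7: new pile. tops = [5, 7]
4: onto pile 1 (replacing 5). tops = [4, 7]
1: onto pile 1 (replacing 4). tops = [1, 7]
2: onto pile 2 (replacing 7). tops = [1, 2]
3: new pile. tops = [1, 2, 3]
6: new pile. tops = [1, 2, 3, 6]

4 piles, so the longest increasing subsequence has length 4.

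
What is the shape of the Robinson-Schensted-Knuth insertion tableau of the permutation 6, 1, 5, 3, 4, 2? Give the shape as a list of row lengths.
[3, 1, 1, 1]

Row-insert each entry into an empty tableau.

After inserting 6: P = [[6]].
After inserting 1: P = [[1], [6]].
After inserting 5: P = [[1, 5], [6]].
After inserting 3: P = [[1, 3], [5], [6]].
After inserting 4: P = [[1, 3, 4], [5], [6]].
After inserting 2: P = [[1, 2, 4], [3], [5], [6]].

The final insertion tableau P = [[1, 2, 4], [3], [5], [6]] has shape [3, 1, 1, 1].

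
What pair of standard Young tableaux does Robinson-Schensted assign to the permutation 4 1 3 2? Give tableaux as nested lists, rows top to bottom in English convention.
P = [[1, 2], [3], [4]], Q = [[1, 3], [2], [4]]

Insert each entry of the permutation into P by Schensted row insertion, recording in Q the position of each new cell.

Insert 4: appended to row 1. P = [[4]], Q = [[1]].
Insert 1: 1 bumps 4 from row 1; 4 starts row 2. P = [[1], [4]], Q = [[1], [2]].
Insert 3: appended to row 1. P = [[1, 3], [4]], Q = [[1, 3], [2]].
Insert 2: 2 bumps 3 from row 1; 3 bumps 4 from row 2; 4 starts row 3. P = [[1, 2], [3], [4]], Q = [[1, 3], [2], [4]].

So P = [[1, 2], [3], [4]], Q = [[1, 3], [2], [4]].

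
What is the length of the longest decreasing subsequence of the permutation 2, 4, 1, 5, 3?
2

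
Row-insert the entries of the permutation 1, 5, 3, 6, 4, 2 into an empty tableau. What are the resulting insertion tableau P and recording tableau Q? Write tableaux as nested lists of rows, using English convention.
P = [[1, 2, 4], [3, 6], [5]], Q = [[1, 2, 4], [3, 5], [6]]

Insert each entry of the permutation into P by Schensted row insertion, recording in Q the position of each new cell.

Insert 1: appended to row 1. P = [[1]].
Insert 5: appended to row 1. P = [[1, 5]].
Insert 3: 3 bumps 5 from row 1; 5 starts row 2. P = [[1, 3], [5]].
Insert 6: appended to row 1. P = [[1, 3, 6], [5]].
Insert 4: 4 bumps 6 from row 1; 6 appends to row 2. P = [[1, 3, 4], [5, 6]].
Insert 2: 2 bumps 3 from row 1; 3 bumps 5 from row 2; 5 starts row 3. P = [[1, 2, 4], [3, 6], [5]].

So P = [[1, 2, 4], [3, 6], [5]], Q = [[1, 2, 4], [3, 5], [6]].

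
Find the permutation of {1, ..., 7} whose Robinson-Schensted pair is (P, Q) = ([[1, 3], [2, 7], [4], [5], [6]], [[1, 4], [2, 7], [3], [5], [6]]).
Reverse the RSK construction: for i from n down to 1, find the cell of Q containing i, remove the entry at that cell from P, and reverse-bump it up through P; the value ejected from row 1 is w(i).

Step i=7: Q has 7 at row 2, column 2; remove 7 from row 2 of P and reverse-bump: 7 enters row 1 and ejects 3. So w(7) = 3. P is now [[1, 7], [2], [4], [5], [6]].
Step i=6: Q has 6 at row 5, column 1; remove 6 from row 5 of P and reverse-bump: 6 enters row 4 and ejects 5; 5 enters row 3 and ejects 4; 4 enters row 2 and ejects 2; 2 enters row 1 and ejects 1. So w(6) = 1. P is now [[2, 7], [4], [5], [6]].
Step i=5: Q has 5 at row 4, column 1; remove 6 from row 4 of P and reverse-bump: 6 enters row 3 and ejects 5; 5 enters row 2 and ejects 4; 4 enters row 1 and ejects 2. So w(5) = 2. P is now [[4, 7], [5], [6]].
Step i=4: Q has 4 at row 1, column 2; remove that cell from P, ejecting 7. So w(4) = 7. P is now [[4], [5], [6]].
Step i=3: Q has 3 at row 3, column 1; remove 6 from row 3 of P and reverse-bump: 6 enters row 2 and ejects 5; 5 enters row 1 and ejects 4. So w(3) = 4. P is now [[5], [6]].
Step i=2: Q has 2 at row 2, column 1; remove 6 from row 2 of P and reverse-bump: 6 enters row 1 and ejects 5. So w(2) = 5. P is now [[6]].
Step i=1: Q has 1 at row 1, column 1; remove that cell from P, ejecting 6. So w(1) = 6. P is now [].

So w = 6 5 4 7 2 1 3.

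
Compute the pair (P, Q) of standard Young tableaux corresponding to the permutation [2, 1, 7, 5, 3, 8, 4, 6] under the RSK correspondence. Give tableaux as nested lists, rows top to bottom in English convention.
Insert each entry of the permutation into P by Schensted row insertion, recording in Q the position of each new cell.

Insert 2: appended to row 1. P = [[2]].
Insert 1: 1 bumps 2 from row 1; 2 starts row 2. P = [[1], [2]].
Insert 7: appended to row 1. P = [[1, 7], [2]].
Insert 5: 5 bumps 7 from row 1; 7 appends to row 2. P = [[1, 5], [2, 7]].
Insert 3: 3 bumps 5 from row 1; 5 bumps 7 from row 2; 7 starts row 3. P = [[1, 3], [2, 5], [7]].
Insert 8: appended to row 1. P = [[1, 3, 8], [2, 5], [7]].
Insert 4: 4 bumps 8 from row 1; 8 appends to row 2. P = [[1, 3, 4], [2, 5, 8], [7]].
Insert 6: appended to row 1. P = [[1, 3, 4, 6], [2, 5, 8], [7]].

So P = [[1, 3, 4, 6], [2, 5, 8], [7]], Q = [[1, 3, 6, 8], [2, 4, 7], [5]].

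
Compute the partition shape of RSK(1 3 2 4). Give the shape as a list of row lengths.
Row-insert each entry into an empty tableau.

After inserting 1: P = [[1]].
After inserting 3: P = [[1, 3]].
After inserting 2: P = [[1, 2], [3]].
After inserting 4: P = [[1, 2, 4], [3]].

The final insertion tableau P = [[1, 2, 4], [3]] has shape [3, 1].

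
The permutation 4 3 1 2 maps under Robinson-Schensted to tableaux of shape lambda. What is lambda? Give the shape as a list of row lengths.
[2, 1, 1]

RSK row insertion gives P = [[1, 2], [3], [4]], which has shape [2, 1, 1].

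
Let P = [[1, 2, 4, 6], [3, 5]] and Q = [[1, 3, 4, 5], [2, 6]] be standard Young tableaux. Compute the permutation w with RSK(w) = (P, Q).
Reverse the RSK construction: for i from n down to 1, find the cell of Q containing i, remove the entry at that cell from P, and reverse-bump it up through P; the value ejected from row 1 is w(i).

Step i=6: Q has 6 at row 2, column 2; remove 5 from row 2 of P and reverse-bump: 5 enters row 1 and ejects 4. So w(6) = 4. P is now [[1, 2, 5, 6], [3]].
Step i=5: Q has 5 at row 1, column 4; remove that cell from P, ejecting 6. So w(5) = 6. P is now [[1, 2, 5], [3]].
Step i=4: Q has 4 at row 1, column 3; remove that cell from P, ejecting 5. So w(4) = 5. P is now [[1, 2], [3]].
Step i=3: Q has 3 at row 1, column 2; remove that cell from P, ejecting 2. So w(3) = 2. P is now [[1], [3]].
Step i=2: Q has 2 at row 2, column 1; remove 3 from row 2 of P and reverse-bump: 3 enters row 1 and ejects 1. So w(2) = 1. P is now [[3]].
Step i=1: Q has 1 at row 1, column 1; remove that cell from P, ejecting 3. So w(1) = 3. P is now [].

So w = 3 1 2 5 6 4.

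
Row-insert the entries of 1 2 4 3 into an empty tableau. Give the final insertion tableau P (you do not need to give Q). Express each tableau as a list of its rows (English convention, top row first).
Insert 1: appended to row 1. P = [[1]].
Insert 2: appended to row 1. P = [[1, 2]].
Insert 4: appended to row 1. P = [[1, 2, 4]].
Insert 3: 3 bumps 4 from row 1; 4 starts row 2. P = [[1, 2, 3], [4]].

So P = [[1, 2, 3], [4]].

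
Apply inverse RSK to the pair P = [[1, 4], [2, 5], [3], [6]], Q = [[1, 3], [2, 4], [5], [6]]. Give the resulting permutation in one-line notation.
Reverse RSK: for i = n, n-1, ..., 1, locate i in Q, remove the corresponding corner cell from P, and reverse-bump its entry up through P; the value ejected from row 1 is w(i).

So w = 3 2 6 5 4 1.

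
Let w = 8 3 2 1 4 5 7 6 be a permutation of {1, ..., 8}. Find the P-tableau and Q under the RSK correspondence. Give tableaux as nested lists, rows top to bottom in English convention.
Insert each entry of the permutation into P by Schensted row insertion, recording in Q the position of each new cell.

Insert 8: appended to row 1. P = [[8]].
Insert 3: 3 bumps 8 from row 1; 8 starts row 2. P = [[3], [8]].
Insert 2: 2 bumps 3 from row 1; 3 bumps 8 from row 2; 8 starts row 3. P = [[2], [3], [8]].
Insert 1: 1 bumps 2 from row 1; 2 bumps 3 from row 2; 3 bumps 8 from row 3; 8 starts row 4. P = [[1], [2], [3], [8]].
Insert 4: appended to row 1. P = [[1, 4], [2], [3], [8]].
Insert 5: appended to row 1. P = [[1, 4, 5], [2], [3], [8]].
Insert 7: appended to row 1. P = [[1, 4, 5, 7], [2], [3], [8]].
Insert 6: 6 bumps 7 from row 1; 7 appends to row 2. P = [[1, 4, 5, 6], [2, 7], [3], [8]].

So P = [[1, 4, 5, 6], [2, 7], [3], [8]], Q = [[1, 5, 6, 7], [2, 8], [3], [4]].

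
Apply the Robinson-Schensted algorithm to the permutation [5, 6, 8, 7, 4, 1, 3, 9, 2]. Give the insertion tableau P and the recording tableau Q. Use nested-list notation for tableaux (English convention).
P = [[1, 2, 7, 9], [3, 6], [4], [5], [8]], Q = [[1, 2, 3, 8], [4, 7], [5], [6], [9]]

Insert each entry of the permutation into P by Schensted row insertion, recording in Q the position of each new cell.

Insert 5: appended to row 1. P = [[5]].
Insert 6: appended to row 1. P = [[5, 6]].
Insert 8: appended to row 1. P = [[5, 6, 8]].
Insert 7: 7 bumps 8 from row 1; 8 starts row 2. P = [[5, 6, 7], [8]].
Insert 4: 4 bumps 5 from row 1; 5 bumps 8 from row 2; 8 starts row 3. P = [[4, 6, 7], [5], [8]].
Insert 1: 1 bumps 4 from row 1; 4 bumps 5 from row 2; 5 bumps 8 from row 3; 8 starts row 4. P = [[1, 6, 7], [4], [5], [8]].
Insert 3: 3 bumps 6 from row 1; 6 appends to row 2. P = [[1, 3, 7], [4, 6], [5], [8]].
Insert 9: appended to row 1. P = [[1, 3, 7, 9], [4, 6], [5], [8]].
Insert 2: 2 bumps 3 from row 1; 3 bumps 4 from row 2; 4 bumps 5 from row 3; 5 bumps 8 from row 4; 8 starts row 5. P = [[1, 2, 7, 9], [3, 6], [4], [5], [8]].

So P = [[1, 2, 7, 9], [3, 6], [4], [5], [8]], Q = [[1, 2, 3, 8], [4, 7], [5], [6], [9]].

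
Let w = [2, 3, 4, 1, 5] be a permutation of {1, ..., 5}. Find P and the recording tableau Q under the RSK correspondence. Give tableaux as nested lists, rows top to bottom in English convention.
Insert each entry of the permutation into P by Schensted row insertion, recording in Q the position of each new cell.

Insert 2: appended to row 1. P = [[2]].
Insert 3: appended to row 1. P = [[2, 3]].
Insert 4: appended to row 1. P = [[2, 3, 4]].
Insert 1: 1 bumps 2 from row 1; 2 starts row 2. P = [[1, 3, 4], [2]].
Insert 5: appended to row 1. P = [[1, 3, 4, 5], [2]].

So P = [[1, 3, 4, 5], [2]], Q = [[1, 2, 3, 5], [4]].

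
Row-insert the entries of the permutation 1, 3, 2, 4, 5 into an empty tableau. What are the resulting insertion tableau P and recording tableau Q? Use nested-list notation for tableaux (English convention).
Insert each entry of the permutation into P by Schensted row insertion, recording in Q the position of each new cell.

Insert 1: appended to row 1. P = [[1]].
Insert 3: appended to row 1. P = [[1, 3]].
Insert 2: 2 bumps 3 from row 1; 3 starts row 2. P = [[1, 2], [3]].
Insert 4: appended to row 1. P = [[1, 2, 4], [3]].
Insert 5: appended to row 1. P = [[1, 2, 4, 5], [3]].

So P = [[1, 2, 4, 5], [3]], Q = [[1, 2, 4, 5], [3]].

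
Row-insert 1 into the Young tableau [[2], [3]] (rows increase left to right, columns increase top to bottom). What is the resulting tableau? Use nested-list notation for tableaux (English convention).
In row 1, 1 replaces 2 (the leftmost entry greater than 1); 2 is bumped to row 2. In row 2, 2 replaces 3 (the leftmost entry greater than 2); 3 is bumped to row 3. 3 starts a new row 3. The new tableau is [[1], [2], [3]].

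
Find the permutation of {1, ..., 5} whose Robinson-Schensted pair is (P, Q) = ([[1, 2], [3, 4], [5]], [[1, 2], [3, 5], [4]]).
3 5 4 1 2

Reverse the RSK construction: for i from n down to 1, find the cell of Q containing i, remove the entry at that cell from P, and reverse-bump it up through P; the value ejected from row 1 is w(i).

Step i=5: Q has 5 at row 2, column 2; remove 4 from row 2 of P and reverse-bump: 4 enters row 1 and ejects 2. So w(5) = 2. P is now [[1, 4], [3], [5]].
Step i=4: Q has 4 at row 3, column 1; remove 5 from row 3 of P and reverse-bump: 5 enters row 2 and ejects 3; 3 enters row 1 and ejects 1. So w(4) = 1. P is now [[3, 4], [5]].
Step i=3: Q has 3 at row 2, column 1; remove 5 from row 2 of P and reverse-bump: 5 enters row 1 and ejects 4. So w(3) = 4. P is now [[3, 5]].
Step i=2: Q has 2 at row 1, column 2; remove that cell from P, ejecting 5. So w(2) = 5. P is now [[3]].
Step i=1: Q has 1 at row 1, column 1; remove that cell from P, ejecting 3. So w(1) = 3. P is now [].

So w = 3 5 4 1 2.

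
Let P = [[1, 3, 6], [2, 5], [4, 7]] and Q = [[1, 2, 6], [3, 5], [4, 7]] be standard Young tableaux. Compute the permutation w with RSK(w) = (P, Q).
4 7 2 1 5 6 3

Reverse RSK: for i = n, n-1, ..., 1, locate i in Q, remove the corresponding corner cell from P, and reverse-bump its entry up through P; the value ejected from row 1 is w(i).

So w = 4 7 2 1 5 6 3.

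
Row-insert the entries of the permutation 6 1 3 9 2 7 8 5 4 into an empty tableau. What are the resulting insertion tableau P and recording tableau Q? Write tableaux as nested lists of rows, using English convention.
Insert each entry of the permutation into P by Schensted row insertion, recording in Q the position of each new cell.

Insert 6: appended to row 1. P = [[6]], Q = [[1]].
Insert 1: 1 bumps 6 from row 1; 6 starts row 2. P = [[1], [6]], Q = [[1], [2]].
Insert 3: appended to row 1. P = [[1, 3], [6]], Q = [[1, 3], [2]].
Insert 9: appended to row 1. P = [[1, 3, 9], [6]], Q = [[1, 3, 4], [2]].
Insert 2: 2 bumps 3 from row 1; 3 bumps 6 from row 2; 6 starts row 3. P = [[1, 2, 9], [3], [6]], Q = [[1, 3, 4], [2], [5]].
Insert 7: 7 bumps 9 from row 1; 9 appends to row 2. P = [[1, 2, 7], [3, 9], [6]], Q = [[1, 3, 4], [2, 6], [5]].
Insert 8: appended to row 1. P = [[1, 2, 7, 8], [3, 9], [6]], Q = [[1, 3, 4, 7], [2, 6], [5]].
Insert 5: 5 bumps 7 from row 1; 7 bumps 9 from row 2; 9 appends to row 3. P = [[1, 2, 5, 8], [3, 7], [6, 9]], Q = [[1, 3, 4, 7], [2, 6], [5, 8]].
Insert 4: 4 bumps 5 from row 1; 5 bumps 7 from row 2; 7 bumps 9 from row 3; 9 starts row 4. P = [[1, 2, 4, 8], [3, 5], [6, 7], [9]], Q = [[1, 3, 4, 7], [2, 6], [5, 8], [9]].

So P = [[1, 2, 4, 8], [3, 5], [6, 7], [9]], Q = [[1, 3, 4, 7], [2, 6], [5, 8], [9]].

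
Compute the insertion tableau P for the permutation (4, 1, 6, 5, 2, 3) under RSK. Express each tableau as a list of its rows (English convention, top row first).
After inserting 4: P = [[4]].
After inserting 1: P = [[1], [4]].
After inserting 6: P = [[1, 6], [4]].
After inserting 5: P = [[1, 5], [4, 6]].
After inserting 2: P = [[1, 2], [4, 5], [6]].
After inserting 3: P = [[1, 2, 3], [4, 5], [6]].

So P = [[1, 2, 3], [4, 5], [6]].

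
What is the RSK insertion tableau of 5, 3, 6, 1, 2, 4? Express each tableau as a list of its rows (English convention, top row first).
P = [[1, 2, 4], [3, 6], [5]]

Insert 5: appended to row 1. P = [[5]].
Insert 3: 3 bumps 5 from row 1; 5 starts row 2. P = [[3], [5]].
Insert 6: appended to row 1. P = [[3, 6], [5]].
Insert 1: 1 bumps 3 from row 1; 3 bumps 5 from row 2; 5 starts row 3. P = [[1, 6], [3], [5]].
Insert 2: 2 bumps 6 from row 1; 6 appends to row 2. P = [[1, 2], [3, 6], [5]].
Insert 4: appended to row 1. P = [[1, 2, 4], [3, 6], [5]].

So P = [[1, 2, 4], [3, 6], [5]].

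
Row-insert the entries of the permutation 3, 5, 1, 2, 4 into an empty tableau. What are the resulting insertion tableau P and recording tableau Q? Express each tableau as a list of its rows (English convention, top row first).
Insert each entry of the permutation into P by Schensted row insertion, recording in Q the position of each new cell.

Insert 3: appended to row 1. P = [[3]].
Insert 5: appended to row 1. P = [[3, 5]].
Insert 1: 1 bumps 3 from row 1; 3 starts row 2. P = [[1, 5], [3]].
Insert 2: 2 bumps 5 from row 1; 5 appends to row 2. P = [[1, 2], [3, 5]].
Insert 4: appended to row 1. P = [[1, 2, 4], [3, 5]].

So P = [[1, 2, 4], [3, 5]], Q = [[1, 2, 5], [3, 4]].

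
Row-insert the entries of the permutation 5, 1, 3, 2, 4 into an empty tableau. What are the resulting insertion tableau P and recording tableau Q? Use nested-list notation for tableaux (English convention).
P = [[1, 2, 4], [3], [5]], Q = [[1, 3, 5], [2], [4]]

Insert each entry of the permutation into P by Schensted row insertion, recording in Q the position of each new cell.

Insert 5: appended to row 1. P = [[5]], Q = [[1]].
Insert 1: 1 bumps 5 from row 1; 5 starts row 2. P = [[1], [5]], Q = [[1], [2]].
Insert 3: appended to row 1. P = [[1, 3], [5]], Q = [[1, 3], [2]].
Insert 2: 2 bumps 3 from row 1; 3 bumps 5 from row 2; 5 starts row 3. P = [[1, 2], [3], [5]], Q = [[1, 3], [2], [4]].
Insert 4: appended to row 1. P = [[1, 2, 4], [3], [5]], Q = [[1, 3, 5], [2], [4]].

So P = [[1, 2, 4], [3], [5]], Q = [[1, 3, 5], [2], [4]].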